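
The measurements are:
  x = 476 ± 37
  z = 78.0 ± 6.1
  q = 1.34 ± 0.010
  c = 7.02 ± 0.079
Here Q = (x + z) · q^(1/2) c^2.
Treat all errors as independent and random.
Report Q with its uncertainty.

Let u = x + z = 554. δu = √(δx² + δz²) = √(1370 + 37.2) = 37.5, so δu/u = 0.0677.
Q is then a monomial in u, q, c:
δQ/Q = √((δu/u)² + (½·δq/q)² + (2·δc/c)²) = √(0.00458 + 1.39e-05 + 0.000507) = 0.0714
Q = 31600, so δQ = 0.0714 × 31600 = 2260.

31600 ± 2260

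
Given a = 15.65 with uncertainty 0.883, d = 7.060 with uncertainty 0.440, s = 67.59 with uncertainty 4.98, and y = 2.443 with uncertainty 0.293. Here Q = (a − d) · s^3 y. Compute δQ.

1.79e+06

Let u = a − d = 8.590. δu = √(δa² + δd²) = √(0.780 + 0.194) = 0.987, so δu/u = 0.115.
Q is then a monomial in u, s, y:
δQ/Q = √((δu/u)² + (3·δs/s)² + (1·δy/y)²) = √(0.0132 + 0.0489 + 0.0144) = 0.276
Q = 6.48e+06, so δQ = 0.276 × 6.48e+06 = 1.79e+06.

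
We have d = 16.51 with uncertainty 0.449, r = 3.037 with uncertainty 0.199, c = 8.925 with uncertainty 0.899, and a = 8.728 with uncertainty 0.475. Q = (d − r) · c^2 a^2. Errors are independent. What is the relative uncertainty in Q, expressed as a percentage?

23.2%

Let u = d − r = 13.47. δu = √(δd² + δr²) = √(0.202 + 0.0396) = 0.491, so δu/u = 0.0365.
Q is then a monomial in u, c, a:
δQ/Q = √((δu/u)² + (2·δc/c)² + (2·δa/a)²) = √(0.00133 + 0.0406 + 0.0118) = 0.232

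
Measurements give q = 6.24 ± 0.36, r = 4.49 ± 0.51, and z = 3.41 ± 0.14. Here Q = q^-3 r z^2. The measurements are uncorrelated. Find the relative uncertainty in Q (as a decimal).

0.223

For a monomial Q ∝ q^-3, r, z^2, fractional errors add in quadrature:
  (-3·δq/q)² = (-3×0.0577)² = 0.0300;  (1·δr/r)² = (1×0.114)² = 0.0129;  (2·δz/z)² = (2×0.0411)² = 0.00674
δQ/Q = √(0.0496) = 0.223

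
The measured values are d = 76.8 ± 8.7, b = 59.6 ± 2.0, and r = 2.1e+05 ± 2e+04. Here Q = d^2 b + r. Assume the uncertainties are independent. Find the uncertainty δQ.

83000

Let p = d^2·b = 3.52e+05. δp/p = √((2·δd/d)² + (1·δb/b)²) = √(0.0513 + 0.00113) = 0.229, so δp = 80500.
Q = p + r: δQ = √(δp² + δr²) = √(6.48e+09 + 4e+08) = 83000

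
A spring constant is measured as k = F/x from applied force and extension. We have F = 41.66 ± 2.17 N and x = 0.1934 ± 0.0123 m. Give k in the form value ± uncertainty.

Products/powers → add relative errors in quadrature, weighted by exponent:
  (1·δF/F)² = (1×0.0521)² = 0.00271;  (-1·δx/x)² = (-1×0.0636)² = 0.00404
δk/k = √(0.00676) = 0.0822
k = 215.4 N/m, so δk = 0.0822 × 215.4 = 17.7 N/m.

215.4 ± 17.7 N/m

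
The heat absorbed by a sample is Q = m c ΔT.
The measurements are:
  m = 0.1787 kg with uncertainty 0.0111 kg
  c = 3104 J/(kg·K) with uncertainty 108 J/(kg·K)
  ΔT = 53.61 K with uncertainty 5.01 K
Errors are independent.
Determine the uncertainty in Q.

3490 J

Products/powers → add relative errors in quadrature, weighted by exponent:
  (1·δm/m)² = (1×0.0621)² = 0.00386;  (1·δc/c)² = (1×0.0348)² = 0.00121;  (1·δΔT/ΔT)² = (1×0.0935)² = 0.00873
δQ/Q = √(0.0138) = 0.117
Q = 29740 J, so δQ = 0.117 × 29740 = 3490 J.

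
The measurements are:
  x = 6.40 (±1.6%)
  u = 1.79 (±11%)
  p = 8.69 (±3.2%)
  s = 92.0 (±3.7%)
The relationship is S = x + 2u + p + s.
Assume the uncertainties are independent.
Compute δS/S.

Absolute uncertainties add in quadrature for a linear combination:
  (δx)² = 0.0105;  (2·δu)² = 0.155;  (δp)² = 0.0773;  (δs)² = 11.6
δS = √(11.8) = 3.44
S = 111, so δS/S = 3.44/111 = 0.0311.

0.0311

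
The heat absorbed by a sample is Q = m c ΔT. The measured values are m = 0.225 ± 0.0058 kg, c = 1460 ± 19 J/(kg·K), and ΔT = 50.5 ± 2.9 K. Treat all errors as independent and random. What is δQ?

1070 J

Relative error in a monomial: (δQ/Q)² = Σ (nᵢ · δxᵢ/xᵢ)².
  (1·δm/m)² = (1×0.0258)² = 0.000664;  (1·δc/c)² = (1×0.0130)² = 0.000169;  (1·δΔT/ΔT)² = (1×0.0574)² = 0.00330
δQ/Q = √(0.00413) = 0.0643
Q = 16600 J, so δQ = 0.0643 × 16600 = 1070 J.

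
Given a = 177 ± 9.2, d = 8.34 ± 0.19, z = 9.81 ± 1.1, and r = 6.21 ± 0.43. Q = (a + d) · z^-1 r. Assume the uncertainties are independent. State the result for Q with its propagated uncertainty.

117 ± 16.5

Let u = a + d = 185. δu = √(δa² + δd²) = √(84.6 + 0.0361) = 9.20, so δu/u = 0.0496.
Q is then a monomial in u, z, r:
δQ/Q = √((δu/u)² + (-1·δz/z)² + (1·δr/r)²) = √(0.00247 + 0.0126 + 0.00479) = 0.141
Q = 117, so δQ = 0.141 × 117 = 16.5.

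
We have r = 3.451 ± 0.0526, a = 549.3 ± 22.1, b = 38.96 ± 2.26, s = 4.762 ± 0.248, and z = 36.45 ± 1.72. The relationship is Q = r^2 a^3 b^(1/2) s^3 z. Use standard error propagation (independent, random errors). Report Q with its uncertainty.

Relative error in a monomial: (δQ/Q)² = Σ (nᵢ · δxᵢ/xᵢ)².
  (2·δr/r)² = (2×0.0152)² = 0.000929;  (3·δa/a)² = (3×0.0402)² = 0.0146;  (½·δb/b)² = (0.5×0.0580)² = 0.000841;  (3·δs/s)² = (3×0.0521)² = 0.0244;  (1·δz/z)² = (1×0.0472)² = 0.00223
δQ/Q = √(0.0430) = 0.207
Q = 4.849e+13, so δQ = 0.207 × 4.849e+13 = 1.01e+13.

(4.849 ± 1.01) × 10^13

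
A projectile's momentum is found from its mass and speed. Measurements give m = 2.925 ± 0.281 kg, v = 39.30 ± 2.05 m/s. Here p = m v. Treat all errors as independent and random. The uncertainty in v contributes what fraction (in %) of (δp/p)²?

22.8%

(δp/p)² = (1·δm/m)² + (1·δv/v)²
  m term: (1×0.0961)² = 0.00923
  v term: (1×0.0522)² = 0.00272
Total = 0.0120. Share from v = 0.00272/0.0120 = 0.228.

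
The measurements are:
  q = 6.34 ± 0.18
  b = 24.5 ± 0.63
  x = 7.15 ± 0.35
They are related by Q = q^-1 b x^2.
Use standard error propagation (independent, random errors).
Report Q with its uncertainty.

Each factor contributes (exponent × relative error)² to (δQ/Q)²:
  (-1·δq/q)² = (-1×0.0284)² = 0.000806;  (1·δb/b)² = (1×0.0257)² = 0.000661;  (2·δx/x)² = (2×0.0490)² = 0.00958
δQ/Q = √(0.0111) = 0.105
Q = 198, so δQ = 0.105 × 198 = 20.8.

198 ± 20.8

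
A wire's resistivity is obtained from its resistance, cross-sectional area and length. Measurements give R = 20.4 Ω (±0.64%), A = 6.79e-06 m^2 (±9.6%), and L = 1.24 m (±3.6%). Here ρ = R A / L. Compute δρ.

1.15e-05 Ω·m

ρ is a product of powers, so relative uncertainties combine in quadrature:
  (1·δR/R)² = (1×0.00640)² = 4.1e-05;  (1·δA/A)² = (1×0.0960)² = 0.00922;  (-1·δL/L)² = (-1×0.0360)² = 0.00130
δρ/ρ = √(0.0106) = 0.103
ρ = 0.000112 Ω·m, so δρ = 0.103 × 0.000112 = 1.15e-05 Ω·m.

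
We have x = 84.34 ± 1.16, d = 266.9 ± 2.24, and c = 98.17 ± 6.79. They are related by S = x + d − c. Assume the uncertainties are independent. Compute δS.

7.24

Each term contributes (cᵢ δxᵢ)² to (δS)²:
  (δx)² = 1.35;  (δd)² = 5.02;  (δc)² = 46.1
δS = √(52.5) = 7.24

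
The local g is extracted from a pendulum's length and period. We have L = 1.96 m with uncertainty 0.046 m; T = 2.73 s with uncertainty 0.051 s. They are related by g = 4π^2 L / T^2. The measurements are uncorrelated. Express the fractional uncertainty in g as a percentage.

g is a product of powers, so relative uncertainties combine in quadrature:
  (1·δL/L)² = (1×0.0235)² = 0.000551;  (-2·δT/T)² = (-2×0.0187)² = 0.00140
δg/g = √(0.00195) = 0.0441

4.41%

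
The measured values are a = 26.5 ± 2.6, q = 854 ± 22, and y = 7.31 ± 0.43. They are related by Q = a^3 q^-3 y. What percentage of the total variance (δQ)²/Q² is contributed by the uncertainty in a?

90.2%

(δQ/Q)² = (3·δa/a)² + (-3·δq/q)² + (1·δy/y)²
  a term: (3×0.0981)² = 0.0866
  q term: (-3×0.0258)² = 0.00597
  y term: (1×0.0588)² = 0.00346
Total = 0.0961. Share from a = 0.0866/0.0961 = 0.902.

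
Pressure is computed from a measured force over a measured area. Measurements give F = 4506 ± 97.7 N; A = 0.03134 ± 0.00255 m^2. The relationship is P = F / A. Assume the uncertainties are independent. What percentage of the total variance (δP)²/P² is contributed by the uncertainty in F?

6.63%

(δP/P)² = (1·δF/F)² + (-1·δA/A)²
  F term: (1×0.0217)² = 0.000470
  A term: (-1×0.0814)² = 0.00662
Total = 0.00709. Share from F = 0.000470/0.00709 = 0.0663.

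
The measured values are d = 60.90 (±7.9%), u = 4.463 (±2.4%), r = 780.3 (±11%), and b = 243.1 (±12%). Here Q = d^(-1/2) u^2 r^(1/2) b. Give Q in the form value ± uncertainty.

Q is a product of powers, so relative uncertainties combine in quadrature:
  (−½·δd/d)² = (-0.5×0.0790)² = 0.00156;  (2·δu/u)² = (2×0.0240)² = 0.00230;  (½·δr/r)² = (0.5×0.110)² = 0.00302;  (1·δb/b)² = (1×0.120)² = 0.0144
δQ/Q = √(0.0213) = 0.146
Q = 17330, so δQ = 0.146 × 17330 = 2530.

17330 ± 2530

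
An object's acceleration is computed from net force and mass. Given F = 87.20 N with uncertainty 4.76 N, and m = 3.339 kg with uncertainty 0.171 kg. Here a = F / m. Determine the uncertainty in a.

Products/powers → add relative errors in quadrature, weighted by exponent:
  (1·δF/F)² = (1×0.0546)² = 0.00298;  (-1·δm/m)² = (-1×0.0512)² = 0.00262
δa/a = √(0.00560) = 0.0749
a = 26.12 m/s^2, so δa = 0.0749 × 26.12 = 1.95 m/s^2.

1.95 m/s^2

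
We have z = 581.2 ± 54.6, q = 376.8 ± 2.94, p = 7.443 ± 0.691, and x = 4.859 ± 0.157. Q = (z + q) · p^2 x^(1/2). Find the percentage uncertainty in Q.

Let u = z + q = 958.0. δu = √(δz² + δq²) = √(2980 + 8.64) = 54.7, so δu/u = 0.0571.
Q is then a monomial in u, p, x:
δQ/Q = √((δu/u)² + (2·δp/p)² + (½·δx/x)²) = √(0.00326 + 0.0345 + 0.000261) = 0.195

19.5%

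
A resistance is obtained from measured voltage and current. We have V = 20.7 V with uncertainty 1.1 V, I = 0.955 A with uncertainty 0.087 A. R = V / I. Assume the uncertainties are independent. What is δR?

2.29 Ω

Relative error in a monomial: (δR/R)² = Σ (nᵢ · δxᵢ/xᵢ)².
  (1·δV/V)² = (1×0.0531)² = 0.00282;  (-1·δI/I)² = (-1×0.0911)² = 0.00830
δR/R = √(0.0111) = 0.105
R = 21.7 Ω, so δR = 0.105 × 21.7 = 2.29 Ω.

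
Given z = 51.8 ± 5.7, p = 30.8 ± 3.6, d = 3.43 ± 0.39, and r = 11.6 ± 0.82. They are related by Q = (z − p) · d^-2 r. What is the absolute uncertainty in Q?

Let u = z − p = 21.0. δu = √(δz² + δp²) = √(32.5 + 13.0) = 6.74, so δu/u = 0.321.
Q is then a monomial in u, d, r:
δQ/Q = √((δu/u)² + (-2·δd/d)² + (1·δr/r)²) = √(0.103 + 0.0517 + 0.00500) = 0.400
Q = 20.7, so δQ = 0.400 × 20.7 = 8.28.

8.28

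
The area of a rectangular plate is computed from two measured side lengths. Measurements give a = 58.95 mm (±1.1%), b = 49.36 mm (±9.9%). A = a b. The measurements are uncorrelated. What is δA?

Relative error in a monomial: (δA/A)² = Σ (nᵢ · δxᵢ/xᵢ)².
  (1·δa/a)² = (1×0.0110)² = 0.000121;  (1·δb/b)² = (1×0.0990)² = 0.00980
δA/A = √(0.00992) = 0.0996
A = 2910 mm^2, so δA = 0.0996 × 2910 = 290 mm^2.

290 mm^2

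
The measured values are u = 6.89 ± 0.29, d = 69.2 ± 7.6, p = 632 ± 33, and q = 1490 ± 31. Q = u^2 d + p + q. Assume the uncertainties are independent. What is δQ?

457

Let w = u^2·d = 3290. δw/w = √((2·δu/u)² + (1·δd/d)²) = √(0.00709 + 0.0121) = 0.138, so δw = 455.
Q = w + p + q: δQ = √(δw² + δp² + δq²) = √(2.07e+05 + 1090 + 961) = 457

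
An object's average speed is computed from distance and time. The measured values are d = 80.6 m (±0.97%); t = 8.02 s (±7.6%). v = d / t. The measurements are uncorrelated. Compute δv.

0.770 m/s

v is a product of powers, so relative uncertainties combine in quadrature:
  (1·δd/d)² = (1×0.00970)² = 9.41e-05;  (-1·δt/t)² = (-1×0.0760)² = 0.00578
δv/v = √(0.00587) = 0.0766
v = 10.0 m/s, so δv = 0.0766 × 10.0 = 0.770 m/s.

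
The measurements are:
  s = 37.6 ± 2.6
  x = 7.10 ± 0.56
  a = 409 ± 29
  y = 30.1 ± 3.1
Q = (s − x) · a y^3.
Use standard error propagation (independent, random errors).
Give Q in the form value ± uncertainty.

(3.40 ± 1.12) × 10^8

Let u = s − x = 30.5. δu = √(δs² + δx²) = √(6.76 + 0.314) = 2.66, so δu/u = 0.0872.
Q is then a monomial in u, a, y:
δQ/Q = √((δu/u)² + (1·δa/a)² + (3·δy/y)²) = √(0.00760 + 0.00503 + 0.0955) = 0.329
Q = 3.4e+08, so δQ = 0.329 × 3.4e+08 = 1.12e+08.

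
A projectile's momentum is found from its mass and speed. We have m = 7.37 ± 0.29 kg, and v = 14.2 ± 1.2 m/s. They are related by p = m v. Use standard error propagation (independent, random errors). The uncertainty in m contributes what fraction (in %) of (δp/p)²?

17.8%

(δp/p)² = (1·δm/m)² + (1·δv/v)²
  m term: (1×0.0393)² = 0.00155
  v term: (1×0.0845)² = 0.00714
Total = 0.00869. Share from m = 0.00155/0.00869 = 0.178.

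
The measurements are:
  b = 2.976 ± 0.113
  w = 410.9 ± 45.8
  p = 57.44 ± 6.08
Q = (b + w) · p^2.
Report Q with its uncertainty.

(1.366 ± 0.326) × 10^6

Let u = b + w = 413.9. δu = √(δb² + δw²) = √(0.0128 + 2100) = 45.8, so δu/u = 0.111.
Q is then a monomial in u, p:
δQ/Q = √((δu/u)² + (2·δp/p)²) = √(0.0122 + 0.0448) = 0.239
Q = 1.366e+06, so δQ = 0.239 × 1.366e+06 = 3.26e+05.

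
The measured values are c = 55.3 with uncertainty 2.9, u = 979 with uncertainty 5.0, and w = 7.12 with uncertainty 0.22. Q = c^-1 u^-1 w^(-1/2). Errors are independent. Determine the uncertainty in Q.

3.8e-07

Since Q is a product/quotient, work with relative uncertainties:
  (-1·δc/c)² = (-1×0.0524)² = 0.00275;  (-1·δu/u)² = (-1×0.00511)² = 2.61e-05;  (−½·δw/w)² = (-0.5×0.0309)² = 0.000239
δQ/Q = √(0.00301) = 0.0549
Q = 6.92e-06, so δQ = 0.0549 × 6.92e-06 = 3.8e-07.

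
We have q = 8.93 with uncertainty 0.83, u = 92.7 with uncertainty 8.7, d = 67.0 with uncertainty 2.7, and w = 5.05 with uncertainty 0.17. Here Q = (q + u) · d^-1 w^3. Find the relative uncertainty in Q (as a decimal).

Let h = q + u = 102. δh = √(δq² + δu²) = √(0.689 + 75.7) = 8.74, so δh/h = 0.0860.
Q is then a monomial in h, d, w:
δQ/Q = √((δh/h)² + (-1·δd/d)² + (3·δw/w)²) = √(0.00739 + 0.00162 + 0.0102) = 0.139

0.139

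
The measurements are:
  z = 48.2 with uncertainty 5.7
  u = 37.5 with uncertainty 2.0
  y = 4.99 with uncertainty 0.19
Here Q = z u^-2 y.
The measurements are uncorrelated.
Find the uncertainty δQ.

0.0280

Q is a product of powers, so relative uncertainties combine in quadrature:
  (1·δz/z)² = (1×0.118)² = 0.0140;  (-2·δu/u)² = (-2×0.0533)² = 0.0114;  (1·δy/y)² = (1×0.0381)² = 0.00145
δQ/Q = √(0.0268) = 0.164
Q = 0.171, so δQ = 0.164 × 0.171 = 0.0280.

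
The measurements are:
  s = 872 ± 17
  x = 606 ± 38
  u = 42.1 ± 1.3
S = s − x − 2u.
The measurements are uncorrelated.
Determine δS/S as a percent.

Absolute uncertainties add in quadrature for a linear combination:
  (δs)² = 289;  (δx)² = 1440;  (2·δu)² = 6.76
δS = √(1740) = 41.7
S = 182, so δS/S = 41.7/182 = 0.229.

22.9%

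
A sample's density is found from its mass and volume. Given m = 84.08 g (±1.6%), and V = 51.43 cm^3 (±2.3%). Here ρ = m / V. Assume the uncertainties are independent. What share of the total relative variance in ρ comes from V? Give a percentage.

67.4%

(δρ/ρ)² = (1·δm/m)² + (-1·δV/V)²
  m term: (1×0.0160)² = 0.000256
  V term: (-1×0.0230)² = 0.000529
Total = 0.000785. Share from V = 0.000529/0.000785 = 0.674.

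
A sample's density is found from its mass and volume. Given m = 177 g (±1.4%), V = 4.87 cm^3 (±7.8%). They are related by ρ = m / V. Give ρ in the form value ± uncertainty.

36.3 ± 2.88 g/cm^3

Since ρ is a product/quotient, work with relative uncertainties:
  (1·δm/m)² = (1×0.0140)² = 0.000196;  (-1·δV/V)² = (-1×0.0780)² = 0.00608
δρ/ρ = √(0.00628) = 0.0792
ρ = 36.3 g/cm^3, so δρ = 0.0792 × 36.3 = 2.88 g/cm^3.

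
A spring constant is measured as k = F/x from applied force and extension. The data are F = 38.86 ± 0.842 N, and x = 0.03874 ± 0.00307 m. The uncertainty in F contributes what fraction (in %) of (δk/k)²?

6.96%

(δk/k)² = (1·δF/F)² + (-1·δx/x)²
  F term: (1×0.0217)² = 0.000469
  x term: (-1×0.0792)² = 0.00628
Total = 0.00675. Share from F = 0.000469/0.00675 = 0.0696.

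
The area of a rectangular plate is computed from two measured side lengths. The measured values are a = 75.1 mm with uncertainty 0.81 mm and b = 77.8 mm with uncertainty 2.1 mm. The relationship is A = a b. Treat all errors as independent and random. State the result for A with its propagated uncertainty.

Products/powers → add relative errors in quadrature, weighted by exponent:
  (1·δa/a)² = (1×0.0108)² = 0.000116;  (1·δb/b)² = (1×0.0270)² = 0.000729
δA/A = √(0.000845) = 0.0291
A = 5840 mm^2, so δA = 0.0291 × 5840 = 170 mm^2.

5840 ± 170 mm^2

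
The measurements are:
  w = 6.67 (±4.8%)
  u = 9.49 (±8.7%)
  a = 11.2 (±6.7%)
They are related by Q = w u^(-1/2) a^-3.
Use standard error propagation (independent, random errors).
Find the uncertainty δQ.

Products/powers → add relative errors in quadrature, weighted by exponent:
  (1·δw/w)² = (1×0.0480)² = 0.00230;  (−½·δu/u)² = (-0.5×0.0870)² = 0.00189;  (-3·δa/a)² = (-3×0.0670)² = 0.0404
δQ/Q = √(0.0446) = 0.211
Q = 0.00154, so δQ = 0.211 × 0.00154 = 0.000325.

0.000325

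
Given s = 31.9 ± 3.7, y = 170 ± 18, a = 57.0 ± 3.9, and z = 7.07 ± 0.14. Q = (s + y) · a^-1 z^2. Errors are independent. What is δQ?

Let u = s + y = 202. δu = √(δs² + δy²) = √(13.7 + 324) = 18.4, so δu/u = 0.0910.
Q is then a monomial in u, a, z:
δQ/Q = √((δu/u)² + (-1·δa/a)² + (2·δz/z)²) = √(0.00828 + 0.00468 + 0.00157) = 0.121
Q = 177, so δQ = 0.121 × 177 = 21.3.

21.3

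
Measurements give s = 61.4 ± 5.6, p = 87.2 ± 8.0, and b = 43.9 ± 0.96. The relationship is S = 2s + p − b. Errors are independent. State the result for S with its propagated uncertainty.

166 ± 13.8

S is a linear combination, so absolute uncertainties add in quadrature:
  (2·δs)² = 125;  (δp)² = 64.0;  (δb)² = 0.922
δS = √(190) = 13.8
S = 166.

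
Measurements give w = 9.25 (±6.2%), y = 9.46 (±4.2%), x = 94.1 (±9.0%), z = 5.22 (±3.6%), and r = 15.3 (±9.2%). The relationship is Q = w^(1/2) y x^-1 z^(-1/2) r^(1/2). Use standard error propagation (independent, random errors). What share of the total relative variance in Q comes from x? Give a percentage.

61.1%

(δQ/Q)² = (½·δw/w)² + (1·δy/y)² + (-1·δx/x)² + (−½·δz/z)² + (½·δr/r)²
  w term: (0.5×0.0620)² = 0.000961
  y term: (1×0.0420)² = 0.00176
  x term: (-1×0.0900)² = 0.00810
  z term: (-0.5×0.0360)² = 0.000324
  r term: (0.5×0.0920)² = 0.00212
Total = 0.0133. Share from x = 0.00810/0.0133 = 0.611.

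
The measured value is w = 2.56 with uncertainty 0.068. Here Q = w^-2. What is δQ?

0.00811

Q ∝ w^-2, so δQ/Q = |-2| · δw/w = 2 × 0.0266 = 0.0531.
Q = 0.153, so δQ = 0.0531 × 0.153 = 0.00811.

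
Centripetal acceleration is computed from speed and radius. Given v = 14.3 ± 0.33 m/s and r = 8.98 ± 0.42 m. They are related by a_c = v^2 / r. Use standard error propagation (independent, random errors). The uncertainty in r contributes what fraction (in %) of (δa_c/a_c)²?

50.7%

(δa_c/a_c)² = (2·δv/v)² + (-1·δr/r)²
  v term: (2×0.0231)² = 0.00213
  r term: (-1×0.0468)² = 0.00219
Total = 0.00432. Share from r = 0.00219/0.00432 = 0.507.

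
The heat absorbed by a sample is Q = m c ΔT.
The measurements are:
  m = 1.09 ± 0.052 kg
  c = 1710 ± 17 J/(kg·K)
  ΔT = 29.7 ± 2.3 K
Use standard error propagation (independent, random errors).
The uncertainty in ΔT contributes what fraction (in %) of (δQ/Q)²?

71.6%

(δQ/Q)² = (1·δm/m)² + (1·δc/c)² + (1·δΔT/ΔT)²
  m term: (1×0.0477)² = 0.00228
  c term: (1×0.00994)² = 9.88e-05
  ΔT term: (1×0.0774)² = 0.00600
Total = 0.00837. Share from ΔT = 0.00600/0.00837 = 0.716.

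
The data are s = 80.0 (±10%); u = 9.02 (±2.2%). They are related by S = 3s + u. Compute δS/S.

Absolute uncertainties add in quadrature for a linear combination:
  (3·δs)² = 576;  (δu)² = 0.0394
δS = √(576) = 24.0
S = 249, so δS/S = 24.0/249 = 0.0964.

0.0964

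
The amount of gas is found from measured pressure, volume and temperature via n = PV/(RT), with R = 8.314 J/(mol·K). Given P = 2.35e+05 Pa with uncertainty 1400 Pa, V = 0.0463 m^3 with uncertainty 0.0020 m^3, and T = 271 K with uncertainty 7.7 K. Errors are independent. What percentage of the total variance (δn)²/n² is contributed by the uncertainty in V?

(δn/n)² = (1·δP/P)² + (1·δV/V)² + (-1·δT/T)²
  P term: (1×0.00596)² = 3.55e-05
  V term: (1×0.0432)² = 0.00187
  T term: (-1×0.0284)² = 0.000807
Total = 0.00271. Share from V = 0.00187/0.00271 = 0.689.

68.9%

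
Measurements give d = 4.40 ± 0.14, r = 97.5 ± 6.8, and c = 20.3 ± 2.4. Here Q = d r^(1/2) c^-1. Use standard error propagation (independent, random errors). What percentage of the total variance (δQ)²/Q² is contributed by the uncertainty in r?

7.50%

(δQ/Q)² = (1·δd/d)² + (½·δr/r)² + (-1·δc/c)²
  d term: (1×0.0318)² = 0.00101
  r term: (0.5×0.0697)² = 0.00122
  c term: (-1×0.118)² = 0.0140
Total = 0.0162. Share from r = 0.00122/0.0162 = 0.0750.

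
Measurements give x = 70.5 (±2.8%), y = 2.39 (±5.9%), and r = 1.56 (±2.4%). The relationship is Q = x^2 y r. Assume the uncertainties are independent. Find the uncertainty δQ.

1570

Since Q is a product/quotient, work with relative uncertainties:
  (2·δx/x)² = (2×0.0280)² = 0.00314;  (1·δy/y)² = (1×0.0590)² = 0.00348;  (1·δr/r)² = (1×0.0240)² = 0.000576
δQ/Q = √(0.00719) = 0.0848
Q = 18500, so δQ = 0.0848 × 18500 = 1570.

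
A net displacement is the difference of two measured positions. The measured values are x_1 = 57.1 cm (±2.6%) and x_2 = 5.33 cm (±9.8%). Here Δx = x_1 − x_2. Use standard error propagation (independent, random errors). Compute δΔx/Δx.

Δx is a linear combination, so absolute uncertainties add in quadrature:
  (δx_1)² = 2.20;  (δx_2)² = 0.273
δΔx = √(2.48) = 1.57 cm
Δx = 51.8 cm, so δΔx/Δx = 1.57/51.8 = 0.0304.

0.0304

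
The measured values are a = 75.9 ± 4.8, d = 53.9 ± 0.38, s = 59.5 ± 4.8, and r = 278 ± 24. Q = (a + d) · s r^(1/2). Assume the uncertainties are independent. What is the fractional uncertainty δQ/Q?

0.0987

Let u = a + d = 130. δu = √(δa² + δd²) = √(23.0 + 0.144) = 4.82, so δu/u = 0.0371.
Q is then a monomial in u, s, r:
δQ/Q = √((δu/u)² + (1·δs/s)² + (½·δr/r)²) = √(0.00138 + 0.00651 + 0.00186) = 0.0987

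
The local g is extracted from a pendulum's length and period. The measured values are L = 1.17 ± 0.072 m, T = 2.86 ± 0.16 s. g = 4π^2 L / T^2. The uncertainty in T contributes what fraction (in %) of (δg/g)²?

(δg/g)² = (1·δL/L)² + (-2·δT/T)²
  L term: (1×0.0615)² = 0.00379
  T term: (-2×0.0559)² = 0.0125
Total = 0.0163. Share from T = 0.0125/0.0163 = 0.768.

76.8%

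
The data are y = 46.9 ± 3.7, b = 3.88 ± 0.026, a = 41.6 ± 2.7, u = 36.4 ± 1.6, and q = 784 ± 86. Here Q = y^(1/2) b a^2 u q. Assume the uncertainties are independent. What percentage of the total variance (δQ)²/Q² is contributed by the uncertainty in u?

(δQ/Q)² = (½·δy/y)² + (1·δb/b)² + (2·δa/a)² + (1·δu/u)² + (1·δq/q)²
  y term: (0.5×0.0789)² = 0.00156
  b term: (1×0.00670)² = 4.49e-05
  a term: (2×0.0649)² = 0.0169
  u term: (1×0.0440)² = 0.00193
  q term: (1×0.110)² = 0.0120
Total = 0.0324. Share from u = 0.00193/0.0324 = 0.0596.

5.96%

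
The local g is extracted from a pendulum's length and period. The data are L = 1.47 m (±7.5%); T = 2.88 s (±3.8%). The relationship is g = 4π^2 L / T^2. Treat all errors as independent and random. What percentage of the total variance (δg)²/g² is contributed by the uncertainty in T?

(δg/g)² = (1·δL/L)² + (-2·δT/T)²
  L term: (1×0.0750)² = 0.00562
  T term: (-2×0.0380)² = 0.00578
Total = 0.0114. Share from T = 0.00578/0.0114 = 0.507.

50.7%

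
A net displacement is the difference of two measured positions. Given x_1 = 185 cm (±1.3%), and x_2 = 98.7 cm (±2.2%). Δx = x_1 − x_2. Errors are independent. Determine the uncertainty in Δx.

Sums and differences: (δΔx)² = Σ (cᵢ δxᵢ)².
  (δx_1)² = 5.78;  (δx_2)² = 4.71
δΔx = √(10.5) = 3.24 cm

3.24 cm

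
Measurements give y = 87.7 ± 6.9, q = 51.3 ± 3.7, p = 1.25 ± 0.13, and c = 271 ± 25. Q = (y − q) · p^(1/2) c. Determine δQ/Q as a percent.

24.0%

Let u = y − q = 36.4. δu = √(δy² + δq²) = √(47.6 + 13.7) = 7.83, so δu/u = 0.215.
Q is then a monomial in u, p, c:
δQ/Q = √((δu/u)² + (½·δp/p)² + (1·δc/c)²) = √(0.0463 + 0.00270 + 0.00851) = 0.240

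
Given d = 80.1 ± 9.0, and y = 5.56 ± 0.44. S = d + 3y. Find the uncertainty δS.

Each term contributes (cᵢ δxᵢ)² to (δS)²:
  (δd)² = 81.0;  (3·δy)² = 1.74
δS = √(82.7) = 9.10

9.10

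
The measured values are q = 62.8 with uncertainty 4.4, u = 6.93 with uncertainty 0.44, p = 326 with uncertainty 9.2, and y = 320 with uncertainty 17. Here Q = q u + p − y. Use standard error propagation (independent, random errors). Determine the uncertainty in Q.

Let w = q·u = 435. δw/w = √((1·δq/q)² + (1·δu/u)²) = √(0.00491 + 0.00403) = 0.0946, so δw = 41.1.
Q = w + p − y: δQ = √(δw² + δp² + δy²) = √(1690 + 84.6 + 289) = 45.5

45.5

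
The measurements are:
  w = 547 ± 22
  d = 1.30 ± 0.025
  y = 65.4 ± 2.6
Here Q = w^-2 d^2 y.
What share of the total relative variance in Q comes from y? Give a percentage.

(δQ/Q)² = (-2·δw/w)² + (2·δd/d)² + (1·δy/y)²
  w term: (-2×0.0402)² = 0.00647
  d term: (2×0.0192)² = 0.00148
  y term: (1×0.0398)² = 0.00158
Total = 0.00953. Share from y = 0.00158/0.00953 = 0.166.

16.6%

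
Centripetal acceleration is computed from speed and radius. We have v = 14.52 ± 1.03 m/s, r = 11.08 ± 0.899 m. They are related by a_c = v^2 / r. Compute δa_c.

Each factor contributes (exponent × relative error)² to (δa_c/a_c)²:
  (2·δv/v)² = (2×0.0709)² = 0.0201;  (-1·δr/r)² = (-1×0.0811)² = 0.00658
δa_c/a_c = √(0.0267) = 0.163
a_c = 19.03 m/s^2, so δa_c = 0.163 × 19.03 = 3.11 m/s^2.

3.11 m/s^2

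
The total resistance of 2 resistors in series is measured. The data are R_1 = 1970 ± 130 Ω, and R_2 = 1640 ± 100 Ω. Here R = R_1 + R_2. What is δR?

For a sum/difference, combine absolute errors in quadrature:
  (δR_1)² = 16900;  (δR_2)² = 10000
δR = √(26900) = 164 Ω

164 Ω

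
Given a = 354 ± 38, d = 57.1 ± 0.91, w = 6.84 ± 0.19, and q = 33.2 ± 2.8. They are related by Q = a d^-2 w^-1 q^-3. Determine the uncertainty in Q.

Q is a product of powers, so relative uncertainties combine in quadrature:
  (1·δa/a)² = (1×0.107)² = 0.0115;  (-2·δd/d)² = (-2×0.0159)² = 0.00102;  (-1·δw/w)² = (-1×0.0278)² = 0.000772;  (-3·δq/q)² = (-3×0.0843)² = 0.0640
δQ/Q = √(0.0773) = 0.278
Q = 4.34e-07, so δQ = 0.278 × 4.34e-07 = 1.21e-07.

1.21e-07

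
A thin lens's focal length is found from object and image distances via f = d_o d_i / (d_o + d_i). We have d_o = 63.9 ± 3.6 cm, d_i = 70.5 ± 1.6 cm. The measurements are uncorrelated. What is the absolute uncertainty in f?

∂f/∂d_o = (d_i/(d_o+d_i))² = 0.275;  ∂f/∂d_i = (d_o/(d_o+d_i))² = 0.226
δf = √((∂f/∂d_o · δd_o)² + (∂f/∂d_i · δd_i)²) = √(0.981 + 0.131) = 1.05 cm

1.05 cm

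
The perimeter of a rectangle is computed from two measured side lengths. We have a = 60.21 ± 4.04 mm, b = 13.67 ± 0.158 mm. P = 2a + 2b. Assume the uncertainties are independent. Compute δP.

8.09 mm

Sums and differences: (δP)² = Σ (cᵢ δxᵢ)².
  (2·δa)² = 65.3;  (2·δb)² = 0.0999
δP = √(65.4) = 8.09 mm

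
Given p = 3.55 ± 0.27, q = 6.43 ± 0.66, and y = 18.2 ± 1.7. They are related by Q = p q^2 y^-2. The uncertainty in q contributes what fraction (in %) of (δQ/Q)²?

(δQ/Q)² = (1·δp/p)² + (2·δq/q)² + (-2·δy/y)²
  p term: (1×0.0761)² = 0.00578
  q term: (2×0.103)² = 0.0421
  y term: (-2×0.0934)² = 0.0349
Total = 0.0828. Share from q = 0.0421/0.0828 = 0.509.

50.9%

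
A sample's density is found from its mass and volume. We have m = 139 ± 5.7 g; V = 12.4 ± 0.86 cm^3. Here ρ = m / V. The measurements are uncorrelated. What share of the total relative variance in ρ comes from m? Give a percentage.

(δρ/ρ)² = (1·δm/m)² + (-1·δV/V)²
  m term: (1×0.0410)² = 0.00168
  V term: (-1×0.0694)² = 0.00481
Total = 0.00649. Share from m = 0.00168/0.00649 = 0.259.

25.9%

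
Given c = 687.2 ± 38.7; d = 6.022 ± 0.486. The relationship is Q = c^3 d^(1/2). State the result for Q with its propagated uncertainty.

(7.964 ± 1.38) × 10^8

Relative error in a monomial: (δQ/Q)² = Σ (nᵢ · δxᵢ/xᵢ)².
  (3·δc/c)² = (3×0.0563)² = 0.0285;  (½·δd/d)² = (0.5×0.0807)² = 0.00163
δQ/Q = √(0.0302) = 0.174
Q = 7.964e+08, so δQ = 0.174 × 7.964e+08 = 1.38e+08.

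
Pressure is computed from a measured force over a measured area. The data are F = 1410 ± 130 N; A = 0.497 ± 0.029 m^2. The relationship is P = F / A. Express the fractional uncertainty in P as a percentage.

10.9%

Each factor contributes (exponent × relative error)² to (δP/P)²:
  (1·δF/F)² = (1×0.0922)² = 0.00850;  (-1·δA/A)² = (-1×0.0584)² = 0.00340
δP/P = √(0.0119) = 0.109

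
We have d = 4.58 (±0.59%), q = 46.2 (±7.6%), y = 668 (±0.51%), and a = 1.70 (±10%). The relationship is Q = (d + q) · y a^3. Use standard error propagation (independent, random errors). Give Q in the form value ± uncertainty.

(1.67 ± 0.513) × 10^5

Let u = d + q = 50.8. δu = √(δd² + δq²) = √(0.000730 + 12.3) = 3.51, so δu/u = 0.0691.
Q is then a monomial in u, y, a:
δQ/Q = √((δu/u)² + (1·δy/y)² + (3·δa/a)²) = √(0.00478 + 2.6e-05 + 0.0900) = 0.308
Q = 1.67e+05, so δQ = 0.308 × 1.67e+05 = 51300.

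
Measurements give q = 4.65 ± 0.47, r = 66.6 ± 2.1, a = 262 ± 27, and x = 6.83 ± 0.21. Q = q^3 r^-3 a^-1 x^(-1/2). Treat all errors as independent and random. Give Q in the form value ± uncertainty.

Relative error in a monomial: (δQ/Q)² = Σ (nᵢ · δxᵢ/xᵢ)².
  (3·δq/q)² = (3×0.101)² = 0.0919;  (-3·δr/r)² = (-3×0.0315)² = 0.00895;  (-1·δa/a)² = (-1×0.103)² = 0.0106;  (−½·δx/x)² = (-0.5×0.0307)² = 0.000236
δQ/Q = √(0.112) = 0.334
Q = 4.97e-07, so δQ = 0.334 × 4.97e-07 = 1.66e-07.

(4.97 ± 1.66) × 10^-7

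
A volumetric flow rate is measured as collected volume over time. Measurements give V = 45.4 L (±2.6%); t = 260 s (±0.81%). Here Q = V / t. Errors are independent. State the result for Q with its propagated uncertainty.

Each factor contributes (exponent × relative error)² to (δQ/Q)²:
  (1·δV/V)² = (1×0.0260)² = 0.000676;  (-1·δt/t)² = (-1×0.00810)² = 6.56e-05
δQ/Q = √(0.000742) = 0.0272
Q = 0.175 L/s, so δQ = 0.0272 × 0.175 = 0.00476 L/s.

0.175 ± 0.00476 L/s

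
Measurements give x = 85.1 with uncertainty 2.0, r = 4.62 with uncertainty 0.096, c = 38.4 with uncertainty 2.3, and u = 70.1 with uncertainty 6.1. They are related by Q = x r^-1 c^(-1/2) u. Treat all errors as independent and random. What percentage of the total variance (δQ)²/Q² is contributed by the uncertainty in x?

5.84%

(δQ/Q)² = (1·δx/x)² + (-1·δr/r)² + (−½·δc/c)² + (1·δu/u)²
  x term: (1×0.0235)² = 0.000552
  r term: (-1×0.0208)² = 0.000432
  c term: (-0.5×0.0599)² = 0.000897
  u term: (1×0.0870)² = 0.00757
Total = 0.00945. Share from x = 0.000552/0.00945 = 0.0584.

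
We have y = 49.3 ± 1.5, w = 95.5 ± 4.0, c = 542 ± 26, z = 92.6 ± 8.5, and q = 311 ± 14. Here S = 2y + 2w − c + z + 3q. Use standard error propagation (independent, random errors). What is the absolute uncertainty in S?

50.8

Each term contributes (cᵢ δxᵢ)² to (δS)²:
  (2·δy)² = 9.00;  (2·δw)² = 64.0;  (δc)² = 676;  (δz)² = 72.2;  (3·δq)² = 1760
δS = √(2590) = 50.8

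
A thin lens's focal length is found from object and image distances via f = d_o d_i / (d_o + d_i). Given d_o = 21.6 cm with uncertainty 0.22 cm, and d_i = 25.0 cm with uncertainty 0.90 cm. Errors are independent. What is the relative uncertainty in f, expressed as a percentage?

∂f/∂d_o = (d_i/(d_o+d_i))² = 0.288;  ∂f/∂d_i = (d_o/(d_o+d_i))² = 0.215
δf = √((∂f/∂d_o · δd_o)² + (∂f/∂d_i · δd_i)²) = √(0.00401 + 0.0374) = 0.203 cm
f = 11.6 cm, so δf/f = 0.203/11.6 = 0.0176.

1.76%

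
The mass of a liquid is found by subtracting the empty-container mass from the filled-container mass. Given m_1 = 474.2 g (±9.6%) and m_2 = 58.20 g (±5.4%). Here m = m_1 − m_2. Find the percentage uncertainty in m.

11.0%

m is a linear combination, so absolute uncertainties add in quadrature:
  (δm_1)² = 2070;  (δm_2)² = 9.88
δm = √(2080) = 45.6 g
m = 416.0 g, so δm/m = 45.6/416.0 = 0.110.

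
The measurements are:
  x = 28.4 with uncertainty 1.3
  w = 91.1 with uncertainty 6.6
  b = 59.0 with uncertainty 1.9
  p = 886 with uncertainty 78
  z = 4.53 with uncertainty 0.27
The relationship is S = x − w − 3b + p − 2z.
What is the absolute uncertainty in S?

Absolute uncertainties add in quadrature for a linear combination:
  (δx)² = 1.69;  (δw)² = 43.6;  (3·δb)² = 32.5;  (δp)² = 6080;  (2·δz)² = 0.292
δS = √(6160) = 78.5

78.5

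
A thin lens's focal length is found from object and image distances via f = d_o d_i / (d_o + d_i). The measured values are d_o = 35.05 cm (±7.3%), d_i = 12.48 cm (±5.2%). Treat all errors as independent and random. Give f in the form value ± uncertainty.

9.203 ± 0.395 cm

∂f/∂d_o = (d_i/(d_o+d_i))² = 0.0689;  ∂f/∂d_i = (d_o/(d_o+d_i))² = 0.544
δf = √((∂f/∂d_o · δd_o)² + (∂f/∂d_i · δd_i)²) = √(0.0311 + 0.125) = 0.395 cm
f = 9.203 cm.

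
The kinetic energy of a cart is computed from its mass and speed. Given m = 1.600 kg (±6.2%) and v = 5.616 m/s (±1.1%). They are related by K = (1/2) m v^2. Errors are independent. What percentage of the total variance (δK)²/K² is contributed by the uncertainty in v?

(δK/K)² = (1·δm/m)² + (2·δv/v)²
  m term: (1×0.0620)² = 0.00384
  v term: (2×0.0110)² = 0.000484
Total = 0.00433. Share from v = 0.000484/0.00433 = 0.112.

11.2%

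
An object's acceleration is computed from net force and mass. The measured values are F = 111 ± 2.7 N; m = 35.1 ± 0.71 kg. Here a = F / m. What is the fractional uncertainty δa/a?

a is a product of powers, so relative uncertainties combine in quadrature:
  (1·δF/F)² = (1×0.0243)² = 0.000592;  (-1·δm/m)² = (-1×0.0202)² = 0.000409
δa/a = √(0.00100) = 0.0316

0.0316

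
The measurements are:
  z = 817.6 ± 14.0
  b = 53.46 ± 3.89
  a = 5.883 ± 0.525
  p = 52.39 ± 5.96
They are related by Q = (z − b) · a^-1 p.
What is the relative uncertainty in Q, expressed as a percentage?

14.6%

Let u = z − b = 764.1. δu = √(δz² + δb²) = √(196 + 15.1) = 14.5, so δu/u = 0.0190.
Q is then a monomial in u, a, p:
δQ/Q = √((δu/u)² + (-1·δa/a)² + (1·δp/p)²) = √(0.000362 + 0.00796 + 0.0129) = 0.146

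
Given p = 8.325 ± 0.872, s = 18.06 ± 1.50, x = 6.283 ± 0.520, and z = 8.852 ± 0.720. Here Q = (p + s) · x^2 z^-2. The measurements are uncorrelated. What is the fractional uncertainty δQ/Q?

0.241

Let u = p + s = 26.38. δu = √(δp² + δs²) = √(0.760 + 2.25) = 1.74, so δu/u = 0.0658.
Q is then a monomial in u, x, z:
δQ/Q = √((δu/u)² + (2·δx/x)² + (-2·δz/z)²) = √(0.00432 + 0.0274 + 0.0265) = 0.241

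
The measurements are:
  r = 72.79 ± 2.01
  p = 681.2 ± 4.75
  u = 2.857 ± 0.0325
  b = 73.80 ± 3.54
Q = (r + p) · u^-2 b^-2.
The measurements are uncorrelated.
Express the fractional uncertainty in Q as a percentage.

Let w = r + p = 754.0. δw = √(δr² + δp²) = √(4.04 + 22.6) = 5.16, so δw/w = 0.00684.
Q is then a monomial in w, u, b:
δQ/Q = √((δw/w)² + (-2·δu/u)² + (-2·δb/b)²) = √(4.68e-05 + 0.000518 + 0.00920) = 0.0988

9.88%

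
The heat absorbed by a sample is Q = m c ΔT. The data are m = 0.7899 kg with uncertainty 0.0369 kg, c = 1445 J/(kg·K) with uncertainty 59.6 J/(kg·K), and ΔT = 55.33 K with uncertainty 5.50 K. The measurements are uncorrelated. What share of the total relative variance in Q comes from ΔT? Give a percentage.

71.8%

(δQ/Q)² = (1·δm/m)² + (1·δc/c)² + (1·δΔT/ΔT)²
  m term: (1×0.0467)² = 0.00218
  c term: (1×0.0412)² = 0.00170
  ΔT term: (1×0.0994)² = 0.00988
Total = 0.0138. Share from ΔT = 0.00988/0.0138 = 0.718.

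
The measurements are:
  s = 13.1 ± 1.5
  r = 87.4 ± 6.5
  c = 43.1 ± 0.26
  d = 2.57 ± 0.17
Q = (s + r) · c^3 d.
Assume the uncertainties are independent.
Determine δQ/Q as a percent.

Let u = s + r = 100. δu = √(δs² + δr²) = √(2.25 + 42.2) = 6.67, so δu/u = 0.0664.
Q is then a monomial in u, c, d:
δQ/Q = √((δu/u)² + (3·δc/c)² + (1·δd/d)²) = √(0.00441 + 0.000328 + 0.00438) = 0.0954

9.54%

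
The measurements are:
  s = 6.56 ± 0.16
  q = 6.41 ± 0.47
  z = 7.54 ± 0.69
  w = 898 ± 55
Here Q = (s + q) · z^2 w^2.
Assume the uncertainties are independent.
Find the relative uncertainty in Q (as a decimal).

0.224

Let u = s + q = 13.0. δu = √(δs² + δq²) = √(0.0256 + 0.221) = 0.496, so δu/u = 0.0383.
Q is then a monomial in u, z, w:
δQ/Q = √((δu/u)² + (2·δz/z)² + (2·δw/w)²) = √(0.00147 + 0.0335 + 0.0150) = 0.224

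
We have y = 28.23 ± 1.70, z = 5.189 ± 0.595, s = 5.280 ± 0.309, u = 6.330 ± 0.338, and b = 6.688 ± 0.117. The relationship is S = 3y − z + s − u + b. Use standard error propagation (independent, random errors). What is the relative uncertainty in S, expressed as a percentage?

For a sum/difference, combine absolute errors in quadrature:
  (3·δy)² = 26.0;  (δz)² = 0.354;  (δs)² = 0.0955;  (δu)² = 0.114;  (δb)² = 0.0137
δS = √(26.6) = 5.16
S = 85.14, so δS/S = 5.16/85.14 = 0.0606.

6.06%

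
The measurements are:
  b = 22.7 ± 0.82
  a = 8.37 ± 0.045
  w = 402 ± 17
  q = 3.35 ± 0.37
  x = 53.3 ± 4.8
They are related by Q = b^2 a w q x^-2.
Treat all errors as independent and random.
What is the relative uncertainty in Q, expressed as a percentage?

For a monomial Q ∝ b^2, a, w, q, x^-2, fractional errors add in quadrature:
  (2·δb/b)² = (2×0.0361)² = 0.00522;  (1·δa/a)² = (1×0.00538)² = 2.89e-05;  (1·δw/w)² = (1×0.0423)² = 0.00179;  (1·δq/q)² = (1×0.110)² = 0.0122;  (-2·δx/x)² = (-2×0.0901)² = 0.0324
δQ/Q = √(0.0517) = 0.227

22.7%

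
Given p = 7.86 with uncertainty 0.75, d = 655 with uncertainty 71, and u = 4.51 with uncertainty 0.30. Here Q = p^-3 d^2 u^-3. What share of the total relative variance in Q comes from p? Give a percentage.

48.6%

(δQ/Q)² = (-3·δp/p)² + (2·δd/d)² + (-3·δu/u)²
  p term: (-3×0.0954)² = 0.0819
  d term: (2×0.108)² = 0.0470
  u term: (-3×0.0665)² = 0.0398
Total = 0.169. Share from p = 0.0819/0.169 = 0.486.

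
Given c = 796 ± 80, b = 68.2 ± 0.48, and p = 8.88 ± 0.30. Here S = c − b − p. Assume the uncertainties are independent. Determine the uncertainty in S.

80.0

Absolute uncertainties add in quadrature for a linear combination:
  (δc)² = 6400;  (δb)² = 0.230;  (δp)² = 0.0900
δS = √(6400) = 80.0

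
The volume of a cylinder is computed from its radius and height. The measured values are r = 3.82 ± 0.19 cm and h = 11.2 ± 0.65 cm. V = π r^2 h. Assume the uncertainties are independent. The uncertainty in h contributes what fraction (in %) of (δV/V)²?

(δV/V)² = (2·δr/r)² + (1·δh/h)²
  r term: (2×0.0497)² = 0.00990
  h term: (1×0.0580)² = 0.00337
Total = 0.0133. Share from h = 0.00337/0.0133 = 0.254.

25.4%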